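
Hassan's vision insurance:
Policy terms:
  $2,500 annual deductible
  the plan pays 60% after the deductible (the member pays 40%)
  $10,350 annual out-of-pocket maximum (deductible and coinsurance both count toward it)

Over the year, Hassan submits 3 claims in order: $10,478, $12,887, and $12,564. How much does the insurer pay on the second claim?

$8,228.20

Claim 1 — $10,478: $2,500 finishes the deductible; $7,978 goes to coinsurance; coinsurance $7,978 × 40% = $3,191.20. Cost to member: $5,691.20. OOP to date $5,691.20. Insurer: $10,478 − $5,691.20 = $4,786.80.
Claim 2 — $12,887: 40% coinsurance on $12,887 = $5,154.80. That would push OOP to $10,846, over the $10,350 cap, so member pays $10,350 − $5,691.20 = $4,658.80. Plan pays $12,887 − $4,658.80 = $8,228.20.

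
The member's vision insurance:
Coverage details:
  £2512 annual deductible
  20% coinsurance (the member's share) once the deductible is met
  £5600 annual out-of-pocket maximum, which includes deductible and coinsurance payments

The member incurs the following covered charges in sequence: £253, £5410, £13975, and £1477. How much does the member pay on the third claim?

£2457.80

Claim 1 (£253): fully absorbed by the deductible. Cost to member: £253. OOP to date £253.
Claim 2 (£5410): £2259 to deductible, leaving £3151; member's 20% is £630.20. Member pays £2889.20; OOP now £3142.20.
Claim 3 (£13975): 20% coinsurance on £13975 = £2795. OOP would hit £5937.20 > £5600, so the cap limits the member to £5600 − £3142.20 = £2457.80.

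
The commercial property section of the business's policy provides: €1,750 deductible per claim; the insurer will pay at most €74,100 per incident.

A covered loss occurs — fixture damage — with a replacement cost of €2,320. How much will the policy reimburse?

After the deductible, €2,320 − €1,750 = €570 remains.
€570 is within the €74,100 limit, so the insurer pays €570.

€570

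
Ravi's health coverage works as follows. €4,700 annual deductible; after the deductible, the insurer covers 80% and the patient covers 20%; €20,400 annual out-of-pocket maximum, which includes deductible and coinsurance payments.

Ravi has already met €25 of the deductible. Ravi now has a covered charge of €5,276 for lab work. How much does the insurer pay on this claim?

€480.80

Deductible still to meet: €4,700 − €25 = €4,675.
After the €4,675 deductible portion, €5,276 − €4,675 = €601 is subject to coinsurance.
20% of €601 = €120.20 falls to the patient.
Patient responsibility before any cap: €4,675 + €120.20 = €4,795.20.
Total out-of-pocket so far would be €25 + €4,795.20 = €4,820.20, below the €20,400 cap — no reduction.
The insurer covers the remainder: €5,276 − €4,795.20 = €480.80.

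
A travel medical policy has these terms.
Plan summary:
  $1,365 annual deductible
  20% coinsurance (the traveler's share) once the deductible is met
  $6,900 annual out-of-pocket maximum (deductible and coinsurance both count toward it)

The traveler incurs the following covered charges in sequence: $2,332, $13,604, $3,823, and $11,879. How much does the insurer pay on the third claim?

#1 ($2,332): $1,365 finishes the deductible; $967 goes to coinsurance; traveler's 20% is $193.40. Traveler owes $1,558.40 (running OOP $1,558.40). Insurer: $2,332 − $1,558.40 = $773.60.
#2 ($13,604): deductible met; 20% of $13,604 = $2,720.80. Cost to traveler: $2,720.80. OOP to date $4,279.20. Plan pays $13,604 − $2,720.80 = $10,883.20.
#3 ($3,823): deductible already satisfied, so traveler's share is 20% × $3,823 = $764.60. Traveler owes $764.60 (running OOP $5,043.80). Insurer: $3,823 − $764.60 = $3,058.40.

$3,058.40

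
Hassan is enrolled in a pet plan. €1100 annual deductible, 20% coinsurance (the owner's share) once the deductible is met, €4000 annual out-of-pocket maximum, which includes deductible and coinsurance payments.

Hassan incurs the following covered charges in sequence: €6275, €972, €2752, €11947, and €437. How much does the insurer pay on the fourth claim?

#1 (€6275): deductible takes €1100, €5175 remains; coinsurance €5175 × 20% = €1035. Owner pays €2135; OOP now €2135. Plan pays €6275 − €2135 = €4140.
#2 (€972): 20% coinsurance on €972 = €194.40. Owner pays €194.40; OOP now €2329.40. Insurer: €972 − €194.40 = €777.60.
#3 (€2752): deductible met; 20% of €2752 = €550.40. Owner owes €550.40 (running OOP €2879.80). Insurer: €2752 − €550.40 = €2201.60.
#4 (€11947): deductible already satisfied, so owner's share is 20% × €11947 = €2389.40. That would push OOP to €5269.20, over the €4000 cap, so owner pays €4000 − €2879.80 = €1120.20. Plan pays €11947 − €1120.20 = €10826.80.

€10826.80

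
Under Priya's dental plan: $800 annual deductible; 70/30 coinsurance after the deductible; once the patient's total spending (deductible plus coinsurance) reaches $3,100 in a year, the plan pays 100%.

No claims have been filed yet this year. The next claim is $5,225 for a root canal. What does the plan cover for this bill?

Deductible not yet touched, so the first $800 of the bill goes to the deductible.
That leaves $5,225 − $800 = $4,425 for coinsurance.
30% of $4,425 = $1,327.50 falls to the patient.
Patient responsibility before any cap: $800 + $1,327.50 = $2,127.50.
Cumulative spending $0 + $2,127.50 = $2,127.50 stays under the $3,100 maximum.
The insurer covers the remainder: $5,225 − $2,127.50 = $3,097.50.

$3,097.50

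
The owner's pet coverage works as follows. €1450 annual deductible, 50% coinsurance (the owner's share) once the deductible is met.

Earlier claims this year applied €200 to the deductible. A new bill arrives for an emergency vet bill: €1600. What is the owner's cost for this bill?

€200 of the €1450 deductible is already met, leaving €1250.
That leaves €1600 − €1250 = €350 for coinsurance.
Coinsurance: €350 × 50% = €175.
That puts the owner's cost at €1250 + €175 = €1425.

€1425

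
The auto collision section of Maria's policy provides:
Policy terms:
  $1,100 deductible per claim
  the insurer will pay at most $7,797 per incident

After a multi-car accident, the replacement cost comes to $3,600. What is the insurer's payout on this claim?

Subtract the deductible: $3,600 − $1,100 = $2,500.
$2,500 is within the $7,797 limit, so the insurer pays $2,500.

$2,500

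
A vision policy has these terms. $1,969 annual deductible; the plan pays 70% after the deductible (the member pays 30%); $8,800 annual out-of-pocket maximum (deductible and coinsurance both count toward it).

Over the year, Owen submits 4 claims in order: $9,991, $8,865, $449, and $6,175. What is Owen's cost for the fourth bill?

$1,630.20

Claim 1 ($9,991): $1,969 finishes the deductible; $8,022 goes to coinsurance; member's 30% is $2,406.60. Member pays $4,375.60; OOP now $4,375.60.
Claim 2 ($8,865): 30% coinsurance on $8,865 = $2,659.50. Cost to member: $2,659.50. OOP to date $7,035.10.
Claim 3 ($449): deductible met; 30% of $449 = $134.70. Member pays $134.70; OOP now $7,169.80.
Claim 4 ($6,175): deductible met; 30% of $6,175 = $1,852.50. That would push OOP to $9,022.30, over the $8,800 cap, so member pays $8,800 − $7,169.80 = $1,630.20.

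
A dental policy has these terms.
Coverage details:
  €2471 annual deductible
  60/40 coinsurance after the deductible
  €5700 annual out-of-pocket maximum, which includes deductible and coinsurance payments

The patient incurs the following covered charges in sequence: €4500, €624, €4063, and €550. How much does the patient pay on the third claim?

€1625.20

Claim 1 — €4500: €2471 to deductible, leaving €2029; 40% of €2029 = €811.60. Patient pays €3282.60; OOP now €3282.60.
Claim 2 — €624: deductible already satisfied, so patient's share is 40% × €624 = €249.60. Patient pays €249.60; OOP now €3532.20.
Claim 3 — €4063: deductible met; 40% of €4063 = €1625.20. Patient pays €1625.20; OOP now €5157.40.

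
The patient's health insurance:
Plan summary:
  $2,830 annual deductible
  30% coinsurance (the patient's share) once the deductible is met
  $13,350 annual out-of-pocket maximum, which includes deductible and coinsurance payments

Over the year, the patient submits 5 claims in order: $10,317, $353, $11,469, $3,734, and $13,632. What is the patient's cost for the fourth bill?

Bill 1, $10,317: deductible takes $2,830, $7,487 remains; coinsurance $7,487 × 30% = $2,246.10. Patient owes $5,076.10 (running OOP $5,076.10).
Bill 2, $353: deductible already satisfied, so patient's share is 30% × $353 = $105.90. Patient owes $105.90 (running OOP $5,182).
Bill 3, $11,469: deductible already satisfied, so patient's share is 30% × $11,469 = $3,440.70. Patient pays $3,440.70; OOP now $8,622.70.
Bill 4, $3,734: deductible already satisfied, so patient's share is 30% × $3,734 = $1,120.20. Patient owes $1,120.20 (running OOP $9,742.90).

$1,120.20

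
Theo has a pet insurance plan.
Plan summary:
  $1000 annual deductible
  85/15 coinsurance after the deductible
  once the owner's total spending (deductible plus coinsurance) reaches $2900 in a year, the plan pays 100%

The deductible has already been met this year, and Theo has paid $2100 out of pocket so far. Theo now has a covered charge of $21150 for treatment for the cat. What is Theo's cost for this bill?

$800

With the deductible met, the entire $21150 is subject to coinsurance.
15% of $21150 = $3172.50 falls to the owner.
Year-to-date out-of-pocket would reach $2100 + $3172.50 = $5272.50, above the $2900 maximum, so the owner pays only $2900 − $2100 = $800.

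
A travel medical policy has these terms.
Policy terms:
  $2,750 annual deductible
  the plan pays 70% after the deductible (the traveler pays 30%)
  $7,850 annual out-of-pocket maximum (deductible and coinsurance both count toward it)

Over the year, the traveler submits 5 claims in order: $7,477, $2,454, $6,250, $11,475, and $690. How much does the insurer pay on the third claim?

#1 ($7,477): deductible takes $2,750, $4,727 remains; coinsurance $4,727 × 30% = $1,418.10. Cost to traveler: $4,168.10. OOP to date $4,168.10. Insurer: $7,477 − $4,168.10 = $3,308.90.
#2 ($2,454): deductible met; 30% of $2,454 = $736.20. Cost to traveler: $736.20. OOP to date $4,904.30. Plan pays $2,454 − $736.20 = $1,717.80.
#3 ($6,250): deductible already satisfied, so traveler's share is 30% × $6,250 = $1,875. Traveler pays $1,875; OOP now $6,779.30. Plan pays $6,250 − $1,875 = $4,375.

$4,375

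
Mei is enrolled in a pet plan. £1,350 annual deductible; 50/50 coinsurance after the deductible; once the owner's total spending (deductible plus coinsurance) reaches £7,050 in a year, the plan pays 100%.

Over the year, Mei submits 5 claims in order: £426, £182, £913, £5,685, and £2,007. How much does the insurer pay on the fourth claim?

£2,842.50

Claim 1 — £426: all of it applies to the deductible. Owner owes £426 (running OOP £426). Insurer: £426 − £426 = £0.
Claim 2 — £182: fully absorbed by the deductible. Owner owes £182 (running OOP £608). Insurer: £182 − £182 = £0.
Claim 3 — £913: £742 to deductible, leaving £171; coinsurance £171 × 50% = £85.50. Cost to owner: £827.50. OOP to date £1,435.50. Plan pays £913 − £827.50 = £85.50.
Claim 4 — £5,685: 50% coinsurance on £5,685 = £2,842.50. Cost to owner: £2,842.50. OOP to date £4,278. Insurer: £5,685 − £2,842.50 = £2,842.50.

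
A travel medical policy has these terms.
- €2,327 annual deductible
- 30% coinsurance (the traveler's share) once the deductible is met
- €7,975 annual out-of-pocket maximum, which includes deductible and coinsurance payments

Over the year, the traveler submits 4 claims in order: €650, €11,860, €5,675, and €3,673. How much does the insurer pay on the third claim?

#1 (€650): all of it applies to the deductible. Traveler pays €650; OOP now €650. Insurer: €650 − €650 = €0.
#2 (€11,860): €1,677 to deductible, leaving €10,183; traveler's 30% is €3,054.90. Traveler pays €4,731.90; OOP now €5,381.90. Plan pays €11,860 − €4,731.90 = €7,128.10.
#3 (€5,675): 30% coinsurance on €5,675 = €1,702.50. Traveler pays €1,702.50; OOP now €7,084.40. Insurer: €5,675 − €1,702.50 = €3,972.50.

€3,972.50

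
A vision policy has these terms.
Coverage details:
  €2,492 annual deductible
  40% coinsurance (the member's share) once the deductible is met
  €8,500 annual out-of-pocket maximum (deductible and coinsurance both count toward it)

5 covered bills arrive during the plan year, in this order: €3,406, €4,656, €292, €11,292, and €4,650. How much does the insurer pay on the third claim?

Claim 1 — €3,406: deductible takes €2,492, €914 remains; coinsurance €914 × 40% = €365.60. Member owes €2,857.60 (running OOP €2,857.60). Insurer: €3,406 − €2,857.60 = €548.40.
Claim 2 — €4,656: deductible already satisfied, so member's share is 40% × €4,656 = €1,862.40. Member pays €1,862.40; OOP now €4,720. Plan pays €4,656 − €1,862.40 = €2,793.60.
Claim 3 — €292: 40% coinsurance on €292 = €116.80. Member owes €116.80 (running OOP €4,836.80). Plan pays €292 − €116.80 = €175.20.

€175.20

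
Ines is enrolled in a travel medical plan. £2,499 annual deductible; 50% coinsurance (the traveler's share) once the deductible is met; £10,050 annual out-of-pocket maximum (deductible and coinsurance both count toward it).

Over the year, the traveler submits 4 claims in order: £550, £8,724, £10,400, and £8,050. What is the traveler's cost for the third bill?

Claim 1 (£550): all of it applies to the deductible. Traveler owes £550 (running OOP £550).
Claim 2 (£8,724): deductible takes £1,949, £6,775 remains; 50% of £6,775 = £3,387.50. Traveler owes £5,336.50 (running OOP £5,886.50).
Claim 3 (£10,400): deductible met; 50% of £10,400 = £5,200. Adding that to £5,886.50 gives £11,086.50, past the £10,050 cap; traveler pays only £10,050 − £5,886.50 = £4,163.50.

£4,163.50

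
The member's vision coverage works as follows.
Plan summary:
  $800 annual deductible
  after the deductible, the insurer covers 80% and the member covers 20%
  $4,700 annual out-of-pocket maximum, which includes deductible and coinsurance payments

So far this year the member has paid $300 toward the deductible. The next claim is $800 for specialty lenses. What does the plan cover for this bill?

$240

Deductible still to meet: $800 − $300 = $500.
The remaining $300 (= $800 − $500) moves to coinsurance.
Coinsurance: $300 × 20% = $60.
So the member owes $500 + $60 = $560 before any cap.
Cumulative spending $300 + $560 = $860 stays under the $4,700 maximum.
The plan picks up $800 − $560 = $240.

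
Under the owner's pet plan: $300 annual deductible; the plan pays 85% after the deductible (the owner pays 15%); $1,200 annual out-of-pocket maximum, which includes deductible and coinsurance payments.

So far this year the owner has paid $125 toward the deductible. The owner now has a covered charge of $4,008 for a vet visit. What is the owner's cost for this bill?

$749.95

$125 of the $300 deductible is already met, leaving $175.
After the $175 deductible portion, $4,008 − $175 = $3,833 is subject to coinsurance.
15% of $3,833 = $574.95 falls to the owner.
Owner responsibility before any cap: $175 + $574.95 = $749.95.
Year-to-date out-of-pocket becomes $125 + $749.95 = $874.95, still under the $1,200 maximum, so no cap applies.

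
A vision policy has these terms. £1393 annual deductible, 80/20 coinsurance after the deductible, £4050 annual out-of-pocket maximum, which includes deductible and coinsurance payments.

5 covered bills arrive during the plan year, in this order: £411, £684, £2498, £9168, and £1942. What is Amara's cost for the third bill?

£738

Bill 1, £411: all of it applies to the deductible. Cost to member: £411. OOP to date £411.
Bill 2, £684: entire amount goes to the deductible. Member pays £684; OOP now £1095.
Bill 3, £2498: £298 finishes the deductible; £2200 goes to coinsurance; coinsurance £2200 × 20% = £440. Member owes £738 (running OOP £1833).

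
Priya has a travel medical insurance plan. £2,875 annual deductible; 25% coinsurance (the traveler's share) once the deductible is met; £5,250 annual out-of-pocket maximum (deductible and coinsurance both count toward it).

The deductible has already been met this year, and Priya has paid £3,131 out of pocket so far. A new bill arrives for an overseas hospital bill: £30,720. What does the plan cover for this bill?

With the deductible met, the entire £30,720 is subject to coinsurance.
Traveler's 25% share of £30,720 is £7,680.
That would bring total out-of-pocket to £10,811, past the £5,250 cap. The traveler is capped at £5,250 − £3,131 = £2,119 on this claim.
The plan picks up £30,720 − £2,119 = £28,601.

£28,601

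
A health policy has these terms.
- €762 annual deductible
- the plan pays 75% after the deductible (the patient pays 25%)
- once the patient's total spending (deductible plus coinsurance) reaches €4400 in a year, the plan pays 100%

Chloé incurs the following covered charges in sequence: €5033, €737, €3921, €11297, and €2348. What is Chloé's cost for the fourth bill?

Bill 1, €5033: €762 to deductible, leaving €4271; patient's 25% is €1067.75. Cost to patient: €1829.75. OOP to date €1829.75.
Bill 2, €737: deductible already satisfied, so patient's share is 25% × €737 = €184.25. Patient pays €184.25; OOP now €2014.
Bill 3, €3921: deductible met; 25% of €3921 = €980.25. Cost to patient: €980.25. OOP to date €2994.25.
Bill 4, €11297: deductible met; 25% of €11297 = €2824.25. OOP would hit €5818.50 > €4400, so the cap limits the patient to €4400 − €2994.25 = €1405.75.

€1405.75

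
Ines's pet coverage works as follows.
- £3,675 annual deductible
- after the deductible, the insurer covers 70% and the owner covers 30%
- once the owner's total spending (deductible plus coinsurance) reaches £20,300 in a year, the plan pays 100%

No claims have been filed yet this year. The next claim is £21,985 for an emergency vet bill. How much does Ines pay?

£9,168

The full £3,675 deductible is still open; £3,675 of this bill applies to it.
The remaining £18,310 (= £21,985 − £3,675) moves to coinsurance.
30% of £18,310 = £5,493 falls to the owner.
So the owner owes £3,675 + £5,493 = £9,168 before any cap.
Year-to-date out-of-pocket becomes £0 + £9,168 = £9,168, still under the £20,300 maximum, so no cap applies.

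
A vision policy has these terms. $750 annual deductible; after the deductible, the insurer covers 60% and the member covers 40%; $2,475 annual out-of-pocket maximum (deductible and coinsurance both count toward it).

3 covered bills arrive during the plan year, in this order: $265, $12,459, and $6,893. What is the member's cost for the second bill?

#1 ($265): fully absorbed by the deductible. Member owes $265 (running OOP $265).
#2 ($12,459): $485 finishes the deductible; $11,974 goes to coinsurance; coinsurance $11,974 × 40% = $4,789.60. Deductible plus coinsurance: $485 + $4,789.60 = $5,274.60. Adding that to $265 gives $5,539.60, past the $2,475 cap; member pays only $2,475 − $265 = $2,210.

$2,210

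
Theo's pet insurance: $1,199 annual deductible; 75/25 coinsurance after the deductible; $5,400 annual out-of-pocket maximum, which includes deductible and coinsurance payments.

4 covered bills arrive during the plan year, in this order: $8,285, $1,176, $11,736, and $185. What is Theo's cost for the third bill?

Claim 1 — $8,285: $1,199 to deductible, leaving $7,086; owner's 25% is $1,771.50. Owner owes $2,970.50 (running OOP $2,970.50).
Claim 2 — $1,176: 25% coinsurance on $1,176 = $294. Owner pays $294; OOP now $3,264.50.
Claim 3 — $11,736: deductible already satisfied, so owner's share is 25% × $11,736 = $2,934. That would push OOP to $6,198.50, over the $5,400 cap, so owner pays $5,400 − $3,264.50 = $2,135.50.

$2,135.50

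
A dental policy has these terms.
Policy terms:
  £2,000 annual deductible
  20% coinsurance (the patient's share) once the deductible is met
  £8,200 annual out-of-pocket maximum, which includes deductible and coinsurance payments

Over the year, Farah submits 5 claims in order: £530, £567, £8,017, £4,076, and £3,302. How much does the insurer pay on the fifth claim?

£2,641.60

Bill 1, £530: fully absorbed by the deductible. Patient pays £530; OOP now £530. Plan pays £530 − £530 = £0.
Bill 2, £567: entire amount goes to the deductible. Patient pays £567; OOP now £1,097. Plan pays £567 − £567 = £0.
Bill 3, £8,017: £903 to deductible, leaving £7,114; 20% of £7,114 = £1,422.80. Cost to patient: £2,325.80. OOP to date £3,422.80. Insurer: £8,017 − £2,325.80 = £5,691.20.
Bill 4, £4,076: 20% coinsurance on £4,076 = £815.20. Cost to patient: £815.20. OOP to date £4,238. Plan pays £4,076 − £815.20 = £3,260.80.
Bill 5, £3,302: 20% coinsurance on £3,302 = £660.40. Cost to patient: £660.40. OOP to date £4,898.40. Insurer: £3,302 − £660.40 = £2,641.60.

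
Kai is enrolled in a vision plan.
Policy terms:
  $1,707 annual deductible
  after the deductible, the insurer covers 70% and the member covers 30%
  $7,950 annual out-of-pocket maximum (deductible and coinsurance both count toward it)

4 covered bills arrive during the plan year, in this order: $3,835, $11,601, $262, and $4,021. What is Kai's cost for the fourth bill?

$1,206.30

#1 ($3,835): $1,707 finishes the deductible; $2,128 goes to coinsurance; member's 30% is $638.40. Member pays $2,345.40; OOP now $2,345.40.
#2 ($11,601): 30% coinsurance on $11,601 = $3,480.30. Member pays $3,480.30; OOP now $5,825.70.
#3 ($262): deductible met; 30% of $262 = $78.60. Member owes $78.60 (running OOP $5,904.30).
#4 ($4,021): deductible met; 30% of $4,021 = $1,206.30. Member pays $1,206.30; OOP now $7,110.60.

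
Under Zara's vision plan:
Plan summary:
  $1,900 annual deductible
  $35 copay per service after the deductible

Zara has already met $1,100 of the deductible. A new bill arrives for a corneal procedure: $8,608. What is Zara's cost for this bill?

$835

Deductible still to meet: $1,900 − $1,100 = $800.
The remaining $7,808 (= $8,608 − $800) moves to the copay.
Copay on this service: $35.
That puts the member's cost at $800 + $35 = $835.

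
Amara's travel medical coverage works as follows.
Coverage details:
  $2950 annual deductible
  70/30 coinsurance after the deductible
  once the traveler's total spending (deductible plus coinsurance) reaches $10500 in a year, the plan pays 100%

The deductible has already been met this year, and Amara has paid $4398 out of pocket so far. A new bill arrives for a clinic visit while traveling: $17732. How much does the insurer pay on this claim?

$12412.40

The deductible is already satisfied, so the full bill goes to coinsurance.
30% of $17732 = $5319.60 falls to the traveler.
Cumulative spending $4398 + $5319.60 = $9717.60 stays under the $10500 maximum.
The insurer covers the remainder: $17732 − $5319.60 = $12412.40.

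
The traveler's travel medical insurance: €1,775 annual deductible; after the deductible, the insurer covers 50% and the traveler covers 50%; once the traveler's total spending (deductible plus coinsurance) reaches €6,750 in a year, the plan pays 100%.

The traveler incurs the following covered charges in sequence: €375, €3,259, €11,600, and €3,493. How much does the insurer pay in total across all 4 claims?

Bill 1, €375: all of it applies to the deductible. Traveler owes €375 (running OOP €375). Insurer: €375 − €375 = €0.
Bill 2, €3,259: €1,400 to deductible, leaving €1,859; traveler's 50% is €929.50. Traveler owes €2,329.50 (running OOP €2,704.50). Plan pays €3,259 − €2,329.50 = €929.50.
Bill 3, €11,600: 50% coinsurance on €11,600 = €5,800. OOP would hit €8,504.50 > €6,750, so the cap limits the traveler to €6,750 − €2,704.50 = €4,045.50. Plan pays €11,600 − €4,045.50 = €7,554.50.
Bill 4, €3,493: deductible met; 50% of €3,493 = €1,746.50. OOP would hit €8,496.50 > €6,750, so the cap limits the traveler to €6,750 − €6,750 = €0. Plan pays €3,493 − €0 = €3,493.
Insurer total: €0 + €929.50 + €7,554.50 + €3,493 = €11,977.

€11,977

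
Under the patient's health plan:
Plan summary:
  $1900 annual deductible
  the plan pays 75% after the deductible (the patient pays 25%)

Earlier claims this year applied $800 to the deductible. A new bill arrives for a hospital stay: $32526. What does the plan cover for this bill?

$23569.50

Remaining deductible: $1900 − $800 = $1100.
The remaining $31426 (= $32526 − $1100) moves to coinsurance.
Patient's 25% share of $31426 is $7856.50.
Patient responsibility: $1100 + $7856.50 = $8956.50.
Insurer pays the balance: $32526 − $8956.50 = $23569.50.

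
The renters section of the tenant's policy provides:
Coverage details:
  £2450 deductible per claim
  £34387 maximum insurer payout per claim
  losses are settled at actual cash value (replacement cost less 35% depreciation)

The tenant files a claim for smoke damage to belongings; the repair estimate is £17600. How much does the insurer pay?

£8990

At 35% depreciation, ACV = £17600 − £6160 = £11440.
After the deductible, £11440 − £2450 = £8990 remains.
That's under the £34387 cap, so the insurer reimburses the full £8990.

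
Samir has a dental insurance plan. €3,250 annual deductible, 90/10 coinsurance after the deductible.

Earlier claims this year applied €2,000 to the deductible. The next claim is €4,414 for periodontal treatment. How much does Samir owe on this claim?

€2,000 of the €3,250 deductible is already met, leaving €1,250.
After the €1,250 deductible portion, €4,414 − €1,250 = €3,164 is subject to coinsurance.
Patient's 10% share of €3,164 is €316.40.
That puts the patient's cost at €1,250 + €316.40 = €1,566.40.

€1,566.40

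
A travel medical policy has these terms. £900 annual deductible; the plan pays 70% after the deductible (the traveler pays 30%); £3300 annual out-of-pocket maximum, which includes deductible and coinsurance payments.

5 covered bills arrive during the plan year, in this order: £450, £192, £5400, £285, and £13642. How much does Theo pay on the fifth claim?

£771.90

Bill 1, £450: fully absorbed by the deductible. Cost to traveler: £450. OOP to date £450.
Bill 2, £192: fully absorbed by the deductible. Traveler owes £192 (running OOP £642).
Bill 3, £5400: £258 finishes the deductible; £5142 goes to coinsurance; traveler's 30% is £1542.60. Traveler pays £1800.60; OOP now £2442.60.
Bill 4, £285: deductible already satisfied, so traveler's share is 30% × £285 = £85.50. Traveler owes £85.50 (running OOP £2528.10).
Bill 5, £13642: deductible met; 30% of £13642 = £4092.60. Adding that to £2528.10 gives £6620.70, past the £3300 cap; traveler pays only £3300 − £2528.10 = £771.90.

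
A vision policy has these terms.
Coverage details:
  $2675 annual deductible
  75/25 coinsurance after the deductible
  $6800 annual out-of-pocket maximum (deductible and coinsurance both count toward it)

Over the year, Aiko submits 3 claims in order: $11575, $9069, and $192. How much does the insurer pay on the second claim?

$7169

Claim 1 ($11575): $2675 finishes the deductible; $8900 goes to coinsurance; coinsurance $8900 × 25% = $2225. Member pays $4900; OOP now $4900. Insurer: $11575 − $4900 = $6675.
Claim 2 ($9069): deductible already satisfied, so member's share is 25% × $9069 = $2267.25. That would push OOP to $7167.25, over the $6800 cap, so member pays $6800 − $4900 = $1900. Insurer: $9069 − $1900 = $7169.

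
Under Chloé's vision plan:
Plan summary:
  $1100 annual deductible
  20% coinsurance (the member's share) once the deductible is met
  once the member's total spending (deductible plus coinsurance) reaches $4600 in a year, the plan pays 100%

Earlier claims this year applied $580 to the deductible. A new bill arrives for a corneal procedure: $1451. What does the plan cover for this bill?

$580 of the $1100 deductible is already met, leaving $520.
That leaves $1451 − $520 = $931 for coinsurance.
20% of $931 = $186.20 falls to the member.
Member responsibility before any cap: $520 + $186.20 = $706.20.
Total out-of-pocket so far would be $580 + $706.20 = $1286.20, below the $4600 cap — no reduction.
The insurer covers the remainder: $1451 − $706.20 = $744.80.

$744.80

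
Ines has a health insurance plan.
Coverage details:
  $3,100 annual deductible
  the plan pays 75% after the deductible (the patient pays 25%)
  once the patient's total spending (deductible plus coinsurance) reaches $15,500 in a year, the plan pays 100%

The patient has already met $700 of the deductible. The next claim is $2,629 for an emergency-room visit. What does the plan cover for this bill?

Deductible still to meet: $3,100 − $700 = $2,400.
After the $2,400 deductible portion, $2,629 − $2,400 = $229 is subject to coinsurance.
Coinsurance: $229 × 25% = $57.25.
So the patient owes $2,400 + $57.25 = $2,457.25 before any cap.
Cumulative spending $700 + $2,457.25 = $3,157.25 stays under the $15,500 maximum.
The plan picks up $2,629 − $2,457.25 = $171.75.

$171.75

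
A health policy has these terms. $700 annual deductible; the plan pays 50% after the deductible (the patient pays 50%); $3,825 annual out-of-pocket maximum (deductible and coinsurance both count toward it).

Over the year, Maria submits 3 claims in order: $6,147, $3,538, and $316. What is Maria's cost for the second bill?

$401.50

Claim 1 ($6,147): $700 to deductible, leaving $5,447; coinsurance $5,447 × 50% = $2,723.50. Patient pays $3,423.50; OOP now $3,423.50.
Claim 2 ($3,538): 50% coinsurance on $3,538 = $1,769. Adding that to $3,423.50 gives $5,192.50, past the $3,825 cap; patient pays only $3,825 − $3,423.50 = $401.50.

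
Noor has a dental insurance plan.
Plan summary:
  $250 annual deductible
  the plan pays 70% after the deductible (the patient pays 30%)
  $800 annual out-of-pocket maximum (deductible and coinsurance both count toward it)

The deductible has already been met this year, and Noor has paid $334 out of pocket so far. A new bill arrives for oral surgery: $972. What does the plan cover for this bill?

$680.40

The deductible is already satisfied, so the full bill goes to coinsurance.
30% of $972 = $291.60 falls to the patient.
Total out-of-pocket so far would be $334 + $291.60 = $625.60, below the $800 cap — no reduction.
Insurer pays the balance: $972 − $291.60 = $680.40.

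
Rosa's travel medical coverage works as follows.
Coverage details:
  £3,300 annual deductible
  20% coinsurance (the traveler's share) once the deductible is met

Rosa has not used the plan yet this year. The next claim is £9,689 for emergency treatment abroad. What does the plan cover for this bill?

£5,111.20

Nothing has been paid toward the £3,300 deductible, so the first £3,300 of this charge is applied there.
That leaves £9,689 − £3,300 = £6,389 for coinsurance.
20% of £6,389 = £1,277.80 falls to the traveler.
That puts the traveler's cost at £3,300 + £1,277.80 = £4,577.80.
Insurer pays the balance: £9,689 − £4,577.80 = £5,111.20.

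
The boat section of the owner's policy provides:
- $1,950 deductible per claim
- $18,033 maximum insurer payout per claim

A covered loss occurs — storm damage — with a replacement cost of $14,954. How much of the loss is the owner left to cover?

$1,950

After the deductible, $14,954 − $1,950 = $13,004 remains.
$13,004 is within the $18,033 limit, so the insurer pays $13,004.
The owner bears the rest of the original loss: $14,954 − $13,004 = $1,950.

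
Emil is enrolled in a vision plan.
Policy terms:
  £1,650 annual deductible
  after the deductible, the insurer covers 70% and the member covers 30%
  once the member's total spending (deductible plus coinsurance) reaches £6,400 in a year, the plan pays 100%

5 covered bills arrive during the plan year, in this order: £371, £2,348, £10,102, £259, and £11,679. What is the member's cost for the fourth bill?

£77.70

Claim 1 — £371: fully absorbed by the deductible. Cost to member: £371. OOP to date £371.
Claim 2 — £2,348: deductible takes £1,279, £1,069 remains; member's 30% is £320.70. Member pays £1,599.70; OOP now £1,970.70.
Claim 3 — £10,102: deductible met; 30% of £10,102 = £3,030.60. Cost to member: £3,030.60. OOP to date £5,001.30.
Claim 4 — £259: deductible met; 30% of £259 = £77.70. Member owes £77.70 (running OOP £5,079).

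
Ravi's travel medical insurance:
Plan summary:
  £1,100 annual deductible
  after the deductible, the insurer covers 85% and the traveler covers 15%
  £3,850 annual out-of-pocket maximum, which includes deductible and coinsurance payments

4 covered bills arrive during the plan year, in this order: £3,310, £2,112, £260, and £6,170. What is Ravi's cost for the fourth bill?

#1 (£3,310): £1,100 to deductible, leaving £2,210; coinsurance £2,210 × 15% = £331.50. Cost to traveler: £1,431.50. OOP to date £1,431.50.
#2 (£2,112): deductible met; 15% of £2,112 = £316.80. Traveler owes £316.80 (running OOP £1,748.30).
#3 (£260): 15% coinsurance on £260 = £39. Cost to traveler: £39. OOP to date £1,787.30.
#4 (£6,170): deductible met; 15% of £6,170 = £925.50. Traveler owes £925.50 (running OOP £2,712.80).

£925.50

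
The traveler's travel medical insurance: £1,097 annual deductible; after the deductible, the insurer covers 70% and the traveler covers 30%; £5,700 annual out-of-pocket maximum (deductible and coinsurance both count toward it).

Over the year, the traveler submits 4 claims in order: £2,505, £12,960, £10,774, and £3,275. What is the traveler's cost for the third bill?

£292.60

#1 (£2,505): deductible takes £1,097, £1,408 remains; traveler's 30% is £422.40. Cost to traveler: £1,519.40. OOP to date £1,519.40.
#2 (£12,960): 30% coinsurance on £12,960 = £3,888. Traveler pays £3,888; OOP now £5,407.40.
#3 (£10,774): deductible already satisfied, so traveler's share is 30% × £10,774 = £3,232.20. That would push OOP to £8,639.60, over the £5,700 cap, so traveler pays £5,700 − £5,407.40 = £292.60.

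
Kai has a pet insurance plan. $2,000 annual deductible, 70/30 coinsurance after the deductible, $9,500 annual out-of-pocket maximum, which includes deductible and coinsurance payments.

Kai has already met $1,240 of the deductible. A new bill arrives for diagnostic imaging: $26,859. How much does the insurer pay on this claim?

$18,599

Deductible still to meet: $2,000 − $1,240 = $760.
The remaining $26,099 (= $26,859 − $760) moves to coinsurance.
Owner's 30% share of $26,099 is $7,829.70.
That puts the owner's cost at $760 + $7,829.70 = $8,589.70 before any cap.
That would bring total out-of-pocket to $9,829.70, past the $9,500 cap. The owner is capped at $9,500 − $1,240 = $8,260 on this claim.
Insurer pays the balance: $26,859 − $8,260 = $18,599.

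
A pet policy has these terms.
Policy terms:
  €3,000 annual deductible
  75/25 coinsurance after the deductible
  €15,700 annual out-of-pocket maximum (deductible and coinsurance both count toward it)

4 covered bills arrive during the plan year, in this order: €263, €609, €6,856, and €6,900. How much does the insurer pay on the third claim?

€3,546

Claim 1 — €263: all of it applies to the deductible. Owner pays €263; OOP now €263. Plan pays €263 − €263 = €0.
Claim 2 — €609: entire amount goes to the deductible. Owner owes €609 (running OOP €872). Plan pays €609 − €609 = €0.
Claim 3 — €6,856: €2,128 finishes the deductible; €4,728 goes to coinsurance; 25% of €4,728 = €1,182. Owner owes €3,310 (running OOP €4,182). Insurer: €6,856 − €3,310 = €3,546.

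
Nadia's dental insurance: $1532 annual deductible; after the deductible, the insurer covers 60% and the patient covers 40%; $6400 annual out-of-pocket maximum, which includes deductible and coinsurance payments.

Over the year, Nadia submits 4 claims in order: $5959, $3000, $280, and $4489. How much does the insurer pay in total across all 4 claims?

$7328

Bill 1, $5959: $1532 finishes the deductible; $4427 goes to coinsurance; patient's 40% is $1770.80. Cost to patient: $3302.80. OOP to date $3302.80. Plan pays $5959 − $3302.80 = $2656.20.
Bill 2, $3000: deductible already satisfied, so patient's share is 40% × $3000 = $1200. Patient owes $1200 (running OOP $4502.80). Plan pays $3000 − $1200 = $1800.
Bill 3, $280: deductible already satisfied, so patient's share is 40% × $280 = $112. Patient owes $112 (running OOP $4614.80). Plan pays $280 − $112 = $168.
Bill 4, $4489: deductible already satisfied, so patient's share is 40% × $4489 = $1795.60. That would push OOP to $6410.40, over the $6400 cap, so patient pays $6400 − $4614.80 = $1785.20. Insurer: $4489 − $1785.20 = $2703.80.
Insurer total: $2656.20 + $1800 + $168 + $2703.80 = $7328.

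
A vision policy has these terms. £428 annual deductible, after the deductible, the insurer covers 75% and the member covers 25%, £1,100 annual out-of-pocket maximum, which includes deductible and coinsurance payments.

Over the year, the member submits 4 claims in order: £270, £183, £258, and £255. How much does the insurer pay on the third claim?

#1 (£270): entire amount goes to the deductible. Cost to member: £270. OOP to date £270. Insurer: £270 − £270 = £0.
#2 (£183): £158 to deductible, leaving £25; member's 25% is £6.25. Member owes £164.25 (running OOP £434.25). Insurer: £183 − £164.25 = £18.75.
#3 (£258): deductible met; 25% of £258 = £64.50. Member owes £64.50 (running OOP £498.75). Insurer: £258 − £64.50 = £193.50.

£193.50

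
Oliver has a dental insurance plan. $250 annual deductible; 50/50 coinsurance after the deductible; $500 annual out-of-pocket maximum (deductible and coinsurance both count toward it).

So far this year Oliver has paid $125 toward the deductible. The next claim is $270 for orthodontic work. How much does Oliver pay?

Remaining deductible: $250 − $125 = $125.
After the $125 deductible portion, $270 − $125 = $145 is subject to coinsurance.
50% of $145 = $72.50 falls to the patient.
So the patient owes $125 + $72.50 = $197.50 before any cap.
Total out-of-pocket so far would be $125 + $197.50 = $322.50, below the $500 cap — no reduction.

$197.50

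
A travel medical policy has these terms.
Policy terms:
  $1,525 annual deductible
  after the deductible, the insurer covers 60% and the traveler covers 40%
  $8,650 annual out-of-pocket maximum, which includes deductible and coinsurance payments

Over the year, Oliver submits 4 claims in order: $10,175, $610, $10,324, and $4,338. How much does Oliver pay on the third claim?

Claim 1 — $10,175: $1,525 to deductible, leaving $8,650; 40% of $8,650 = $3,460. Traveler owes $4,985 (running OOP $4,985).
Claim 2 — $610: 40% coinsurance on $610 = $244. Traveler pays $244; OOP now $5,229.
Claim 3 — $10,324: 40% coinsurance on $10,324 = $4,129.60. That would push OOP to $9,358.60, over the $8,650 cap, so traveler pays $8,650 − $5,229 = $3,421.

$3,421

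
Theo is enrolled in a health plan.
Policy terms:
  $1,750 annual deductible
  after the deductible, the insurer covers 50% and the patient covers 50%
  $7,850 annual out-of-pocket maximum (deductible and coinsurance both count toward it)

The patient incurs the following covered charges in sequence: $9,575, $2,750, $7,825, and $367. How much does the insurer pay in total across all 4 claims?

$12,667

#1 ($9,575): $1,750 finishes the deductible; $7,825 goes to coinsurance; 50% of $7,825 = $3,912.50. Patient pays $5,662.50; OOP now $5,662.50. Plan pays $9,575 − $5,662.50 = $3,912.50.
#2 ($2,750): deductible met; 50% of $2,750 = $1,375. Cost to patient: $1,375. OOP to date $7,037.50. Plan pays $2,750 − $1,375 = $1,375.
#3 ($7,825): deductible met; 50% of $7,825 = $3,912.50. Adding that to $7,037.50 gives $10,950, past the $7,850 cap; patient pays only $7,850 − $7,037.50 = $812.50. Plan pays $7,825 − $812.50 = $7,012.50.
#4 ($367): deductible met; 50% of $367 = $183.50. OOP would hit $8,033.50 > $7,850, so the cap limits the patient to $7,850 − $7,850 = $0. Plan pays $367 − $0 = $367.
Insurer total: $3,912.50 + $1,375 + $7,012.50 + $367 = $12,667.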